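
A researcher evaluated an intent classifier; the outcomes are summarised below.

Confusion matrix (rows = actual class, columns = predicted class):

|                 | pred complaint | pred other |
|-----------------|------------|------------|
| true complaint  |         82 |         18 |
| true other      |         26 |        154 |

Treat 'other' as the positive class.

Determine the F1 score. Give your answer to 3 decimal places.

0.875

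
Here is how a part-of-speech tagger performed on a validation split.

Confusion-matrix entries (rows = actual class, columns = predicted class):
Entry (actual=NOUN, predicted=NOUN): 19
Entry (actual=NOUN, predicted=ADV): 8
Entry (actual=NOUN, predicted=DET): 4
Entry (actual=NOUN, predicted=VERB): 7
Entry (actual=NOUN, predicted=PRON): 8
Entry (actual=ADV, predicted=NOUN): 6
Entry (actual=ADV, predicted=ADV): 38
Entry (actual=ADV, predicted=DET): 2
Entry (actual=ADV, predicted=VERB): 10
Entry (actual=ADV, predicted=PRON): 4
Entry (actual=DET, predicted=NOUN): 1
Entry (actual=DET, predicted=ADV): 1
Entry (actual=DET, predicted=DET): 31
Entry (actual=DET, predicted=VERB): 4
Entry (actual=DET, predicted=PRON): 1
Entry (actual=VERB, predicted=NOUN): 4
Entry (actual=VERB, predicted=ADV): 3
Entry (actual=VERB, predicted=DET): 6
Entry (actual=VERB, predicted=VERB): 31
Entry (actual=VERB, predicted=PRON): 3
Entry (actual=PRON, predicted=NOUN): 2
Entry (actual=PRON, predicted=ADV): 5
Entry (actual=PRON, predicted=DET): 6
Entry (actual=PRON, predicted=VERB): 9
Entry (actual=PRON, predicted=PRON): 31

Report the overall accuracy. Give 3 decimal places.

0.615

Accuracy = trace / total = (19+38+31+31+31=150) / 244 = 150/244 = 0.615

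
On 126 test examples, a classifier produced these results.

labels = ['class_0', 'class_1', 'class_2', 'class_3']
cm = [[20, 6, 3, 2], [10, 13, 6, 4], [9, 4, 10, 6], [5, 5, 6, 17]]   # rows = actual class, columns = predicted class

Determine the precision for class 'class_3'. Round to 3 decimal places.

precision = TP/(TP+FP).
class_3: TP=17, FP=2+4+6=12 → 17/29 = 0.5862

0.586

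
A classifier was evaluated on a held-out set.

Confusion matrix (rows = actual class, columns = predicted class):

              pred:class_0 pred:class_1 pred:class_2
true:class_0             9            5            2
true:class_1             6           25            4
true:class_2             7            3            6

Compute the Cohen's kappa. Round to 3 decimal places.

0.352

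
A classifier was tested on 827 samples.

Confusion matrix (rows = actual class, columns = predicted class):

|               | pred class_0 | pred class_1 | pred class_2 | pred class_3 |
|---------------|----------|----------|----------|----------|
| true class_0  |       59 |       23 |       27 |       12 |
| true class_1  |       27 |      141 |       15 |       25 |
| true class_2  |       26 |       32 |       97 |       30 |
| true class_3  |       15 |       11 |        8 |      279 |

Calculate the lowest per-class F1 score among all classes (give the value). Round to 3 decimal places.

0.476

Per-class F1 score (2·TP/(2·TP+FP+FN)):
  class_0: TP=59, FP=27+26+15=68, FN=23+27+12=62 → 118/248 = 0.4758
  class_1: TP=141, FP=23+32+11=66, FN=27+15+25=67 → 282/415 = 0.6795
  class_2: TP=97, FP=27+15+8=50, FN=26+32+30=88 → 194/332 = 0.5843
  class_3: TP=279, FP=12+25+30=67, FN=15+11+8=34 → 558/659 = 0.8467
Lowest is class 'class_0' with F1 score = 0.476.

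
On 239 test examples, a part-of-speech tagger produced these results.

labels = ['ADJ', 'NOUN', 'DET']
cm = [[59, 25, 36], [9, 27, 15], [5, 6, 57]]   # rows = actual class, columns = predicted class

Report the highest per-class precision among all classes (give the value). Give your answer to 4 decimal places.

Per-class precision (TP/(TP+FP)):
  ADJ: TP=59, FP=9+5=14 → 59/73 = 0.80822
  NOUN: TP=27, FP=25+6=31 → 27/58 = 0.46552
  DET: TP=57, FP=36+15=51 → 57/108 = 0.52778
Highest is class 'ADJ' with precision = 0.8082.

0.8082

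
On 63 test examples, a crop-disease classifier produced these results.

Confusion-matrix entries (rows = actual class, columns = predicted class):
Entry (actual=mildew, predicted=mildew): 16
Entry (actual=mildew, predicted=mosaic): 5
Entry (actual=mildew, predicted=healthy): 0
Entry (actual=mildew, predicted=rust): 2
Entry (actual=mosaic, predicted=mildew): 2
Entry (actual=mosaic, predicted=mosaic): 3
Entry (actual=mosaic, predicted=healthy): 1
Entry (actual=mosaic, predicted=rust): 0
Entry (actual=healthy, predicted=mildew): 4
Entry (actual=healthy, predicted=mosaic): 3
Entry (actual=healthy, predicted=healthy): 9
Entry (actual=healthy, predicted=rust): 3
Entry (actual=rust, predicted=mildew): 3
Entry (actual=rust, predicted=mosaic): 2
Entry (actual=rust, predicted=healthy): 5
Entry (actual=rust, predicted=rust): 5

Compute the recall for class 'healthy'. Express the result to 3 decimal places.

recall = TP/(TP+FN).
healthy: TP=9, FN=4+3+3=10 → 9/19 = 0.4737

0.474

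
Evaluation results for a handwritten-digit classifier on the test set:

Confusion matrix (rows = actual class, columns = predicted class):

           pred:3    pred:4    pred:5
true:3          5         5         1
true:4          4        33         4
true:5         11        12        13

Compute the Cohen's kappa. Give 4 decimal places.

0.3253

Observed agreement pₒ = trace/N = 51/88 = 0.57955
Expected agreement pₑ = Σ (rowᵢ·colᵢ)/N² = (11·20 + 41·50 + 36·18)/88² = 0.37681
κ = (pₒ − pₑ)/(1 − pₑ) = (0.57955 − 0.37681)/(1 − 0.37681) = 0.3253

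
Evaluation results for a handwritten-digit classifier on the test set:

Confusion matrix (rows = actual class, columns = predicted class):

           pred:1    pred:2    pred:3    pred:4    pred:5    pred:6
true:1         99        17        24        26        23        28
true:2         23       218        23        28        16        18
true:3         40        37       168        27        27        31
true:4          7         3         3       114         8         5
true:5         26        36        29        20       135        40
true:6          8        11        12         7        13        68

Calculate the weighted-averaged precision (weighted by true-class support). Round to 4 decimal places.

0.5846

Per-class precision (TP/(TP+FP)):
  1: TP=99, FP=23+40+7+26+8=104 → 99/203 = 0.48768
  2: TP=218, FP=17+37+3+36+11=104 → 218/322 = 0.67702
  3: TP=168, FP=24+23+3+29+12=91 → 168/259 = 0.64865
  4: TP=114, FP=26+28+27+20+7=108 → 114/222 = 0.51351
  5: TP=135, FP=23+16+27+8+13=87 → 135/222 = 0.60811
  6: TP=68, FP=28+18+31+5+40=122 → 68/190 = 0.35789
Weighted-precision = Σ (supportᵢ/N)·precisionᵢ with N=1418: (217/1418)·0.48768 + (326/1418)·0.67702 + (330/1418)·0.64865 + (140/1418)·0.51351 + (286/1418)·0.60811 + (119/1418)·0.35789 = 0.5846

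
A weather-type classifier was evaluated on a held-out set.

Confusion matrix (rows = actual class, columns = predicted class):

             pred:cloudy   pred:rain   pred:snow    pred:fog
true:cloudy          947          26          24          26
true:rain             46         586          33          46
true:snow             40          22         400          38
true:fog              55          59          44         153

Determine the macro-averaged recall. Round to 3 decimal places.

0.760

Per-class recall (TP/(TP+FN)):
  cloudy: TP=947, FN=26+24+26=76 → 947/1023 = 0.9257
  rain: TP=586, FN=46+33+46=125 → 586/711 = 0.8242
  snow: TP=400, FN=40+22+38=100 → 400/500 = 0.8000
  fog: TP=153, FN=55+59+44=158 → 153/311 = 0.4920
Macro-recall = mean = (0.9257 + 0.8242 + 0.8000 + 0.4920) / 4 = 0.760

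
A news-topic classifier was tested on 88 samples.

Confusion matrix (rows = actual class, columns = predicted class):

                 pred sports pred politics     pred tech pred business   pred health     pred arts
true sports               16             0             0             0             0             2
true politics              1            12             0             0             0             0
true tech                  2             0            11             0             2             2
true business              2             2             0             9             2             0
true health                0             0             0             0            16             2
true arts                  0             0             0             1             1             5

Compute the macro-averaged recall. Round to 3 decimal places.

Per-class recall (TP/(TP+FN)):
  sports: TP=16, FN=0+0+0+0+2=2 → 16/18 = 0.8889
  politics: TP=12, FN=1+0+0+0+0=1 → 12/13 = 0.9231
  tech: TP=11, FN=2+0+0+2+2=6 → 11/17 = 0.6471
  business: TP=9, FN=2+2+0+2+0=6 → 9/15 = 0.6000
  health: TP=16, FN=0+0+0+0+2=2 → 16/18 = 0.8889
  arts: TP=5, FN=0+0+0+1+1=2 → 5/7 = 0.7143
Macro-recall = mean = (0.8889 + 0.9231 + 0.6471 + 0.6000 + 0.8889 + 0.7143) / 6 = 0.777

0.777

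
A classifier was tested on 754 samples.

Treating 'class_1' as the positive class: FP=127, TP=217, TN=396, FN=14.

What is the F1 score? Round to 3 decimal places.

Precision = TP/(TP+FP) = 217/344 = 0.6308
Recall = TP/(TP+FN) = 217/231 = 0.9394
F1 = 2·TP/(2·TP+FP+FN) = 434/575 = 0.755

0.755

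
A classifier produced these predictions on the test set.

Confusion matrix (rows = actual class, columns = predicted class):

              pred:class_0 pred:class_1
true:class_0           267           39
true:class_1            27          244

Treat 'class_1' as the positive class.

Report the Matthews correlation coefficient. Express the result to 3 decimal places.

0.772

MCC = (TP·TN − FP·FN) / √((TP+FP)(TP+FN)(TN+FP)(TN+FN))
Numerator = 244·267 − 39·27 = 64095
Denominator = √(283·271·306·294) = √6899609052 = 83063.8854
MCC = 64095 / 83063.8854 = 0.772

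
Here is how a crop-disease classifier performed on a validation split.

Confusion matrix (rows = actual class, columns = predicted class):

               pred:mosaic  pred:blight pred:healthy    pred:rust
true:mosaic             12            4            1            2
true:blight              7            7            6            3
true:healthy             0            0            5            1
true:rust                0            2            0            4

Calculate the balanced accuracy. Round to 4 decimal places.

0.6090

Balanced accuracy = mean of per-class recall.
  mosaic: recall = 12/19 = 0.63158
  blight: recall = 7/23 = 0.30435
  healthy: recall = 5/6 = 0.83333
  rust: recall = 4/6 = 0.66667
Mean = (0.63158 + 0.30435 + 0.83333 + 0.66667) / 4 = 0.6090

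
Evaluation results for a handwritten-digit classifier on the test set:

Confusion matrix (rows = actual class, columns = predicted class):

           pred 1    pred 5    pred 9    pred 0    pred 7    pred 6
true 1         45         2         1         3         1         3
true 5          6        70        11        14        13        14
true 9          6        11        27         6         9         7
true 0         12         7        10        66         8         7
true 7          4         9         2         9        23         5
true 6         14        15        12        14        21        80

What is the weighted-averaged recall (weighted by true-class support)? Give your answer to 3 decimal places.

Per-class recall (TP/(TP+FN)):
  1: TP=45, FN=2+1+3+1+3=10 → 45/55 = 0.8182
  5: TP=70, FN=6+11+14+13+14=58 → 70/128 = 0.5469
  9: TP=27, FN=6+11+6+9+7=39 → 27/66 = 0.4091
  0: TP=66, FN=12+7+10+8+7=44 → 66/110 = 0.6000
  7: TP=23, FN=4+9+2+9+5=29 → 23/52 = 0.4423
  6: TP=80, FN=14+15+12+14+21=76 → 80/156 = 0.5128
Weighted-recall = Σ (supportᵢ/N)·recallᵢ with N=567: (55/567)·0.8182 + (128/567)·0.5469 + (66/567)·0.4091 + (110/567)·0.6000 + (52/567)·0.4423 + (156/567)·0.5128 = 0.549

0.549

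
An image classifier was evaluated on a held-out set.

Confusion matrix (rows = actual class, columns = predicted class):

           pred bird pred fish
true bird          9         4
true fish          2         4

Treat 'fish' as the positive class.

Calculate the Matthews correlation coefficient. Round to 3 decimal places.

0.338

MCC = (TP·TN − FP·FN) / √((TP+FP)(TP+FN)(TN+FP)(TN+FN))
Numerator = 4·9 − 4·2 = 28
Denominator = √(8·6·13·11) = √6864 = 82.8493
MCC = 28 / 82.8493 = 0.338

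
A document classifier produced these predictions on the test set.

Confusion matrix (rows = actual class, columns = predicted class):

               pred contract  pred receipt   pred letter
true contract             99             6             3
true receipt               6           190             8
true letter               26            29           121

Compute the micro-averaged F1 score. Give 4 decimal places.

0.8402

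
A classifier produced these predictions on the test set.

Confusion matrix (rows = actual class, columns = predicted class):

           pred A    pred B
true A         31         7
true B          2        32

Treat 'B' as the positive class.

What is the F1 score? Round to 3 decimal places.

Precision = TP/(TP+FP) = 32/39 = 0.8205
Recall = TP/(TP+FN) = 32/34 = 0.9412
F1 = 2·TP/(2·TP+FP+FN) = 64/73 = 0.877

0.877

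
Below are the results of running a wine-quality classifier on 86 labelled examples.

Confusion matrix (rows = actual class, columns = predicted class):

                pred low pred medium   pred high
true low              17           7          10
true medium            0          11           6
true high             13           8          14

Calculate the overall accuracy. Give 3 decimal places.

Accuracy = trace / total = (17+11+14=42) / 86 = 42/86 = 0.488

0.488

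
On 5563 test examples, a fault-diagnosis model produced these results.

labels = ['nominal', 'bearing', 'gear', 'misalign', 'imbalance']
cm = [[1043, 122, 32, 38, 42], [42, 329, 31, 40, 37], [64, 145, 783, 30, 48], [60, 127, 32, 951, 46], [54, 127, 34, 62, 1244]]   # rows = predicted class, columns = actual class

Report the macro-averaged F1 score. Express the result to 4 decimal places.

0.7534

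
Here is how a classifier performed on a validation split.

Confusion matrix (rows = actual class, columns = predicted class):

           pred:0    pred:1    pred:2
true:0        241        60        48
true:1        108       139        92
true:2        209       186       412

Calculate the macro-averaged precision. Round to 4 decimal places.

Per-class precision (TP/(TP+FP)):
  0: TP=241, FP=108+209=317 → 241/558 = 0.43190
  1: TP=139, FP=60+186=246 → 139/385 = 0.36104
  2: TP=412, FP=48+92=140 → 412/552 = 0.74638
Macro-precision = mean = (0.43190 + 0.36104 + 0.74638) / 3 = 0.5131

0.5131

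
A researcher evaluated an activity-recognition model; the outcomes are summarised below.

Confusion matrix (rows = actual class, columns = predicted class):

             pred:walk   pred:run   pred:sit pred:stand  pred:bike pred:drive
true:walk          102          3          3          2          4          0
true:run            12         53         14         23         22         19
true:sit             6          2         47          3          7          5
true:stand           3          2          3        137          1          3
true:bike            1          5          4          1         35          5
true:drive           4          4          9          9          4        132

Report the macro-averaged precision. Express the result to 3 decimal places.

Per-class precision (TP/(TP+FP)):
  walk: TP=102, FP=12+6+3+1+4=26 → 102/128 = 0.7969
  run: TP=53, FP=3+2+2+5+4=16 → 53/69 = 0.7681
  sit: TP=47, FP=3+14+3+4+9=33 → 47/80 = 0.5875
  stand: TP=137, FP=2+23+3+1+9=38 → 137/175 = 0.7829
  bike: TP=35, FP=4+22+7+1+4=38 → 35/73 = 0.4795
  drive: TP=132, FP=0+19+5+3+5=32 → 132/164 = 0.8049
Macro-precision = mean = (0.7969 + 0.7681 + 0.5875 + 0.7829 + 0.4795 + 0.8049) / 6 = 0.703

0.703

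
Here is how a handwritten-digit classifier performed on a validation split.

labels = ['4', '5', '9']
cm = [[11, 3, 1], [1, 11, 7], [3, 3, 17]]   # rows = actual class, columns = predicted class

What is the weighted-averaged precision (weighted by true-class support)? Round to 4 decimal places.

Per-class precision (TP/(TP+FP)):
  4: TP=11, FP=1+3=4 → 11/15 = 0.73333
  5: TP=11, FP=3+3=6 → 11/17 = 0.64706
  9: TP=17, FP=1+7=8 → 17/25 = 0.68000
Weighted-precision = Σ (supportᵢ/N)·precisionᵢ with N=57: (15/57)·0.73333 + (19/57)·0.64706 + (23/57)·0.68000 = 0.6831

0.6831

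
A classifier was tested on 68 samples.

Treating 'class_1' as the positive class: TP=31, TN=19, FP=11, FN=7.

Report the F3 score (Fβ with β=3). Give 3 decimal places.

Fβ = (1+β²)·TP / ((1+β²)·TP + β²·FN + FP), with β²=9
= 10·31 / (10·31 + 9·7 + 11) = 0.807

0.807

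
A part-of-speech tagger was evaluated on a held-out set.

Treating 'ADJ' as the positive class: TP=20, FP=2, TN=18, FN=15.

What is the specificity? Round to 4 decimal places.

Specificity = TN/(TN+FP) = 18/(18+2) = 0.9000

0.9000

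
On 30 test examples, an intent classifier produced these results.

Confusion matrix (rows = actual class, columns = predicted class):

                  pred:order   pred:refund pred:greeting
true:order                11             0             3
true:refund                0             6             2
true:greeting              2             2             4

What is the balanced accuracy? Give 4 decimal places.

Balanced accuracy = mean of per-class recall.
  order: recall = 11/14 = 0.78571
  refund: recall = 6/8 = 0.75000
  greeting: recall = 4/8 = 0.50000
Mean = (0.78571 + 0.75000 + 0.50000) / 3 = 0.6786

0.6786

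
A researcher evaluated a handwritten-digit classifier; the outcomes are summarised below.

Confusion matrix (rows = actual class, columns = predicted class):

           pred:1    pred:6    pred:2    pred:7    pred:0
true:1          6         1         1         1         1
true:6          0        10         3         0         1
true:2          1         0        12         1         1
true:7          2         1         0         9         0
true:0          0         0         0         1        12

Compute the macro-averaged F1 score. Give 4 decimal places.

0.7564

Per-class F1 score (2·TP/(2·TP+FP+FN)):
  1: TP=6, FP=0+1+2+0=3, FN=1+1+1+1=4 → 12/19 = 0.63158
  6: TP=10, FP=1+0+1+0=2, FN=0+3+0+1=4 → 20/26 = 0.76923
  2: TP=12, FP=1+3+0+0=4, FN=1+0+1+1=3 → 24/31 = 0.77419
  7: TP=9, FP=1+0+1+1=3, FN=2+1+0+0=3 → 18/24 = 0.75000
  0: TP=12, FP=1+1+1+0=3, FN=0+0+0+1=1 → 24/28 = 0.85714
Macro-F1 score = mean = (0.63158 + 0.76923 + 0.77419 + 0.75000 + 0.85714) / 5 = 0.7564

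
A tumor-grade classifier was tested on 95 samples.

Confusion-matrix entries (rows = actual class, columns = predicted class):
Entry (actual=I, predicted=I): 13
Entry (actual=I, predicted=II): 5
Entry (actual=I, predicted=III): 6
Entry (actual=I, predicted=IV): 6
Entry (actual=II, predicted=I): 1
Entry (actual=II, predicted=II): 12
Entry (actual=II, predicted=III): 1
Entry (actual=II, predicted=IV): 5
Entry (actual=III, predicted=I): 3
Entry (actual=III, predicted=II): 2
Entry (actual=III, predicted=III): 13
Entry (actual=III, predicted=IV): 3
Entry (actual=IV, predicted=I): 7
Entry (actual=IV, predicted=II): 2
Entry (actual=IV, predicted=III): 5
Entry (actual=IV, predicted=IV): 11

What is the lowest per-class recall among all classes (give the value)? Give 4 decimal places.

Per-class recall (TP/(TP+FN)):
  I: TP=13, FN=5+6+6=17 → 13/30 = 0.43333
  II: TP=12, FN=1+1+5=7 → 12/19 = 0.63158
  III: TP=13, FN=3+2+3=8 → 13/21 = 0.61905
  IV: TP=11, FN=7+2+5=14 → 11/25 = 0.44000
Lowest is class 'I' with recall = 0.4333.

0.4333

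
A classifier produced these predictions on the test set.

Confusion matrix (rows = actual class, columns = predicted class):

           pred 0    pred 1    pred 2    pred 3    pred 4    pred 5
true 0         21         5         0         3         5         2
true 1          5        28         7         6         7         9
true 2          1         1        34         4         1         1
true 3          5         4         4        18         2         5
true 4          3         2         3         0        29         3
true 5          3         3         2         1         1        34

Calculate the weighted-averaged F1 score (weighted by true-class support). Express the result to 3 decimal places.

0.618

Per-class F1 score (2·TP/(2·TP+FP+FN)):
  0: TP=21, FP=5+1+5+3+3=17, FN=5+0+3+5+2=15 → 42/74 = 0.5676
  1: TP=28, FP=5+1+4+2+3=15, FN=5+7+6+7+9=34 → 56/105 = 0.5333
  2: TP=34, FP=0+7+4+3+2=16, FN=1+1+4+1+1=8 → 68/92 = 0.7391
  3: TP=18, FP=3+6+4+0+1=14, FN=5+4+4+2+5=20 → 36/70 = 0.5143
  4: TP=29, FP=5+7+1+2+1=16, FN=3+2+3+0+3=11 → 58/85 = 0.6824
  5: TP=34, FP=2+9+1+5+3=20, FN=3+3+2+1+1=10 → 68/98 = 0.6939
Weighted-F1 score = Σ (supportᵢ/N)·F1 scoreᵢ with N=262: (36/262)·0.5676 + (62/262)·0.5333 + (42/262)·0.7391 + (38/262)·0.5143 + (40/262)·0.6824 + (44/262)·0.6939 = 0.618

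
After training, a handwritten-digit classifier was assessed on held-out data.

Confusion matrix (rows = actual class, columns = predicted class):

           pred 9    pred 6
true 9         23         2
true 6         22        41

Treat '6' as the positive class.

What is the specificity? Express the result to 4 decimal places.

Specificity = TN/(TN+FP) = 23/(23+2) = 0.9200

0.9200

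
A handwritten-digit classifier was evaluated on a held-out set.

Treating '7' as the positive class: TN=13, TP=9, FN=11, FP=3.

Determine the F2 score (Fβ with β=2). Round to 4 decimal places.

Fβ = (1+β²)·TP / ((1+β²)·TP + β²·FN + FP), with β²=4
= 5·9 / (5·9 + 4·11 + 3) = 0.4891

0.4891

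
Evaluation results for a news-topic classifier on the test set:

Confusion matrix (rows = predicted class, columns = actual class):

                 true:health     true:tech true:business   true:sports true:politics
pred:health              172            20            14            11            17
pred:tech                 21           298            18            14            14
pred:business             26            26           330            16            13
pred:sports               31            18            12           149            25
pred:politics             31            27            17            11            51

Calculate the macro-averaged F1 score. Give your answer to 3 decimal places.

0.672

Per-class F1 score (2·TP/(2·TP+FP+FN)):
  health: TP=172, FP=20+14+11+17=62, FN=21+26+31+31=109 → 344/515 = 0.6680
  tech: TP=298, FP=21+18+14+14=67, FN=20+26+18+27=91 → 596/754 = 0.7905
  business: TP=330, FP=26+26+16+13=81, FN=14+18+12+17=61 → 660/802 = 0.8229
  sports: TP=149, FP=31+18+12+25=86, FN=11+14+16+11=52 → 298/436 = 0.6835
  politics: TP=51, FP=31+27+17+11=86, FN=17+14+13+25=69 → 102/257 = 0.3969
Macro-F1 score = mean = (0.6680 + 0.7905 + 0.8229 + 0.6835 + 0.3969) / 5 = 0.672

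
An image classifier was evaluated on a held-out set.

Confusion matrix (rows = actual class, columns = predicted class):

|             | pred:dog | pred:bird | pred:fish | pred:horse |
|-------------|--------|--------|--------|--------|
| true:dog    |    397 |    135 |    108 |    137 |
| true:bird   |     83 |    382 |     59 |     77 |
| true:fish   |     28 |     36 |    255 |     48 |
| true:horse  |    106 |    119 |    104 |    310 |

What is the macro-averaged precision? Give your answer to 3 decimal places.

0.560

Per-class precision (TP/(TP+FP)):
  dog: TP=397, FP=83+28+106=217 → 397/614 = 0.6466
  bird: TP=382, FP=135+36+119=290 → 382/672 = 0.5685
  fish: TP=255, FP=108+59+104=271 → 255/526 = 0.4848
  horse: TP=310, FP=137+77+48=262 → 310/572 = 0.5420
Macro-precision = mean = (0.6466 + 0.5685 + 0.4848 + 0.5420) / 4 = 0.560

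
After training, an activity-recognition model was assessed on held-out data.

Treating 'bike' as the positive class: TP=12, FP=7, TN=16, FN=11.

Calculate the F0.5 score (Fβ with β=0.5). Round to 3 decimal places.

Fβ = (1+β²)·TP / ((1+β²)·TP + β²·FN + FP), with β²=1/4
= 1.25·12 / (1.25·12 + 0.25·11 + 7) = 0.606

0.606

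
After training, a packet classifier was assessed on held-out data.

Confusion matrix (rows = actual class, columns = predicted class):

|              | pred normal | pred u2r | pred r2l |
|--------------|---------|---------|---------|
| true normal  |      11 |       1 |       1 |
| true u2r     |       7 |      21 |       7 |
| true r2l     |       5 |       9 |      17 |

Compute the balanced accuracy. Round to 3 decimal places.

0.665

Balanced accuracy = mean of per-class recall.
  normal: recall = 11/13 = 0.8462
  u2r: recall = 21/35 = 0.6000
  r2l: recall = 17/31 = 0.5484
Mean = (0.8462 + 0.6000 + 0.5484) / 3 = 0.665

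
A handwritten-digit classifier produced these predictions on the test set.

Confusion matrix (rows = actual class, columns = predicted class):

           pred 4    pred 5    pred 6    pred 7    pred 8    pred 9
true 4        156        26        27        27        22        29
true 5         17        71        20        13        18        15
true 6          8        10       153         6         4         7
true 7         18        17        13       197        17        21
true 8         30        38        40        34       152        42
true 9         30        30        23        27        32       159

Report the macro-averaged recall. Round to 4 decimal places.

Per-class recall (TP/(TP+FN)):
  4: TP=156, FN=26+27+27+22+29=131 → 156/287 = 0.54355
  5: TP=71, FN=17+20+13+18+15=83 → 71/154 = 0.46104
  6: TP=153, FN=8+10+6+4+7=35 → 153/188 = 0.81383
  7: TP=197, FN=18+17+13+17+21=86 → 197/283 = 0.69611
  8: TP=152, FN=30+38+40+34+42=184 → 152/336 = 0.45238
  9: TP=159, FN=30+30+23+27+32=142 → 159/301 = 0.52824
Macro-recall = mean = (0.54355 + 0.46104 + 0.81383 + 0.69611 + 0.45238 + 0.52824) / 6 = 0.5825

0.5825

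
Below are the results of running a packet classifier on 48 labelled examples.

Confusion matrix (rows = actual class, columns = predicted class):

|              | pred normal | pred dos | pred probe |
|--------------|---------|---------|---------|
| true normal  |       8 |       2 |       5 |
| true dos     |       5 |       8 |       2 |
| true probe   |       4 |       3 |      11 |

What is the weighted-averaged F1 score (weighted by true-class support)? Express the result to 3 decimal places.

0.564

Per-class F1 score (2·TP/(2·TP+FP+FN)):
  normal: TP=8, FP=5+4=9, FN=2+5=7 → 16/32 = 0.5000
  dos: TP=8, FP=2+3=5, FN=5+2=7 → 16/28 = 0.5714
  probe: TP=11, FP=5+2=7, FN=4+3=7 → 22/36 = 0.6111
Weighted-F1 score = Σ (supportᵢ/N)·F1 scoreᵢ with N=48: (15/48)·0.5000 + (15/48)·0.5714 + (18/48)·0.6111 = 0.564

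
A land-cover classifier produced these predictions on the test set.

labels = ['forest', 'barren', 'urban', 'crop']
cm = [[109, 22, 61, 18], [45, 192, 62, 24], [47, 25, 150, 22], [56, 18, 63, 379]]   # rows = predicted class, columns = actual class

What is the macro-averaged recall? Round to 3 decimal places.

0.618

Per-class recall (TP/(TP+FN)):
  forest: TP=109, FN=45+47+56=148 → 109/257 = 0.4241
  barren: TP=192, FN=22+25+18=65 → 192/257 = 0.7471
  urban: TP=150, FN=61+62+63=186 → 150/336 = 0.4464
  crop: TP=379, FN=18+24+22=64 → 379/443 = 0.8555
Macro-recall = mean = (0.4241 + 0.7471 + 0.4464 + 0.8555) / 4 = 0.618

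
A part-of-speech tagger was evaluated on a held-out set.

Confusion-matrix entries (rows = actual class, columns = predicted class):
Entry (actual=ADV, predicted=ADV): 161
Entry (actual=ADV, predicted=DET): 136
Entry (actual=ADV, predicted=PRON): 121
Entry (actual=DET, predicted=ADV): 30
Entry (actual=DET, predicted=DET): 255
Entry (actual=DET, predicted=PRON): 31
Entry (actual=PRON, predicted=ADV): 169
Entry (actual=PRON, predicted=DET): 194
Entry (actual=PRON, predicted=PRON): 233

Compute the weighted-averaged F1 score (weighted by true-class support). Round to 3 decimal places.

0.477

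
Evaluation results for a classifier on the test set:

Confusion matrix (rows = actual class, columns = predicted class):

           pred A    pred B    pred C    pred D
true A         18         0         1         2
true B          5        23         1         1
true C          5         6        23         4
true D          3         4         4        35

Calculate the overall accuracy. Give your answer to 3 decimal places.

0.733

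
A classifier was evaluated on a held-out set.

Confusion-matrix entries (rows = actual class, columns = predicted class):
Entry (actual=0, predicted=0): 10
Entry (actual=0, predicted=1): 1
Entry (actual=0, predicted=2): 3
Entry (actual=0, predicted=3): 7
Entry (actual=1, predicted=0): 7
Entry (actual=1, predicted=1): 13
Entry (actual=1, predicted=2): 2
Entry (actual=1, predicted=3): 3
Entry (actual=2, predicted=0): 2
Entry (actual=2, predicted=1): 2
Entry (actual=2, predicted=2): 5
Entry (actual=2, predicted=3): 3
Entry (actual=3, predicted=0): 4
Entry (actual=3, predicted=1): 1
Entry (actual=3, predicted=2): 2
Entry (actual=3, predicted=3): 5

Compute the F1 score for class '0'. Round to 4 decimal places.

0.4545

Take TP from the diagonal, FP from the rest of the '0' prediction marginal, FN from the rest of the '0' actual marginal.
F1 score = 2·TP/(2·TP+FP+FN).
0: TP=10, FP=7+2+4=13, FN=1+3+7=11 → 20/44 = 0.45455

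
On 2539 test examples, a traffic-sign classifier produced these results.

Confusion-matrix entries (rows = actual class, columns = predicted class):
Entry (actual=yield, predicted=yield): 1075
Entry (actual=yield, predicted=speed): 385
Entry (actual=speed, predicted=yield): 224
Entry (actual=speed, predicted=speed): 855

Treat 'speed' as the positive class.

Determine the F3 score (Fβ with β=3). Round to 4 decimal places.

0.7808

Fβ = (1+β²)·TP / ((1+β²)·TP + β²·FN + FP), with β²=9
= 10·855 / (10·855 + 9·224 + 385) = 0.7808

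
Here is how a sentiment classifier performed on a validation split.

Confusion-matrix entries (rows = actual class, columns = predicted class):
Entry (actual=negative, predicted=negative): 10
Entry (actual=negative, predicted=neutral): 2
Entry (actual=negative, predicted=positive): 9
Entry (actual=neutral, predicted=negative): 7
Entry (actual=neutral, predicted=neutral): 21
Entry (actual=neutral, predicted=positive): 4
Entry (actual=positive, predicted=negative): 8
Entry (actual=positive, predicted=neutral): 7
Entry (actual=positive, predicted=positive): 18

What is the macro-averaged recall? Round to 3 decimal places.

0.559

Per-class recall (TP/(TP+FN)):
  negative: TP=10, FN=2+9=11 → 10/21 = 0.4762
  neutral: TP=21, FN=7+4=11 → 21/32 = 0.6563
  positive: TP=18, FN=8+7=15 → 18/33 = 0.5455
Macro-recall = mean = (0.4762 + 0.6563 + 0.5455) / 3 = 0.559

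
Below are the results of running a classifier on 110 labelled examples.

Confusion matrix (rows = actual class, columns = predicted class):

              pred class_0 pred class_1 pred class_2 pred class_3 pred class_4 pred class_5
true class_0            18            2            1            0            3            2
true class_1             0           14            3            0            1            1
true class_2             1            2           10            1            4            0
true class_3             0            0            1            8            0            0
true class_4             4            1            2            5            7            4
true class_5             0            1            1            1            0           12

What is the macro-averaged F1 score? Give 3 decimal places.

Per-class F1 score (2·TP/(2·TP+FP+FN)):
  class_0: TP=18, FP=0+1+0+4+0=5, FN=2+1+0+3+2=8 → 36/49 = 0.7347
  class_1: TP=14, FP=2+2+0+1+1=6, FN=0+3+0+1+1=5 → 28/39 = 0.7179
  class_2: TP=10, FP=1+3+1+2+1=8, FN=1+2+1+4+0=8 → 20/36 = 0.5556
  class_3: TP=8, FP=0+0+1+5+1=7, FN=0+0+1+0+0=1 → 16/24 = 0.6667
  class_4: TP=7, FP=3+1+4+0+0=8, FN=4+1+2+5+4=16 → 14/38 = 0.3684
  class_5: TP=12, FP=2+1+0+0+4=7, FN=0+1+1+1+0=3 → 24/34 = 0.7059
Macro-F1 score = mean = (0.7347 + 0.7179 + 0.5556 + 0.6667 + 0.3684 + 0.7059) / 6 = 0.625

0.625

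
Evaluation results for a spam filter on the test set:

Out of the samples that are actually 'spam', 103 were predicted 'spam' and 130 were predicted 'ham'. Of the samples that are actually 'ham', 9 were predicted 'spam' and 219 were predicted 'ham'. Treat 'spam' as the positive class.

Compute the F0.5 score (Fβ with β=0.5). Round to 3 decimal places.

0.756

Fβ = (1+β²)·TP / ((1+β²)·TP + β²·FN + FP), with β²=1/4
= 1.25·103 / (1.25·103 + 0.25·130 + 9) = 0.756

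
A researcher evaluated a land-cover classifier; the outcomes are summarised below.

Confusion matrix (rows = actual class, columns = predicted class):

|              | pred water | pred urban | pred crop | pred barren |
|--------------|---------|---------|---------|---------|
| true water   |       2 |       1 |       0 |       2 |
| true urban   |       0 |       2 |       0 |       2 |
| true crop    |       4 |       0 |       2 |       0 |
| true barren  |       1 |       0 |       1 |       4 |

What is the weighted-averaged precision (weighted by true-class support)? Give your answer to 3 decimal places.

Per-class precision (TP/(TP+FP)):
  water: TP=2, FP=0+4+1=5 → 2/7 = 0.2857
  urban: TP=2, FP=1+0+0=1 → 2/3 = 0.6667
  crop: TP=2, FP=0+0+1=1 → 2/3 = 0.6667
  barren: TP=4, FP=2+2+0=4 → 4/8 = 0.5000
Weighted-precision = Σ (supportᵢ/N)·precisionᵢ with N=21: (5/21)·0.2857 + (4/21)·0.6667 + (6/21)·0.6667 + (6/21)·0.5000 = 0.528

0.528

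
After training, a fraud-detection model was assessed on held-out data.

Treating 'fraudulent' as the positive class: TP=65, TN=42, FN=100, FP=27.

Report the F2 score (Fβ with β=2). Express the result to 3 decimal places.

0.432

Fβ = (1+β²)·TP / ((1+β²)·TP + β²·FN + FP), with β²=4
= 5·65 / (5·65 + 4·100 + 27) = 0.432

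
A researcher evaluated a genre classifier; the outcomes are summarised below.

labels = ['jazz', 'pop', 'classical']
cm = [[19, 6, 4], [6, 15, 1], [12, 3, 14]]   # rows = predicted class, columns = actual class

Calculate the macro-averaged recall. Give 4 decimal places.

0.6251

Per-class recall (TP/(TP+FN)):
  jazz: TP=19, FN=6+12=18 → 19/37 = 0.51351
  pop: TP=15, FN=6+3=9 → 15/24 = 0.62500
  classical: TP=14, FN=4+1=5 → 14/19 = 0.73684
Macro-recall = mean = (0.51351 + 0.62500 + 0.73684) / 3 = 0.6251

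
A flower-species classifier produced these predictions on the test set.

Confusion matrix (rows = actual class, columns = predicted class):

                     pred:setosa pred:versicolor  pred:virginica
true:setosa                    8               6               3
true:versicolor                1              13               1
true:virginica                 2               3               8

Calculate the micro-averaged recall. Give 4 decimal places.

Micro-averaging pools counts across classes: ΣTP=29, ΣFP=16, ΣFN=16.
Micro-recall = TP/(TP+FN) on pooled counts = 0.6444 (equals overall accuracy in single-label multiclass).

0.6444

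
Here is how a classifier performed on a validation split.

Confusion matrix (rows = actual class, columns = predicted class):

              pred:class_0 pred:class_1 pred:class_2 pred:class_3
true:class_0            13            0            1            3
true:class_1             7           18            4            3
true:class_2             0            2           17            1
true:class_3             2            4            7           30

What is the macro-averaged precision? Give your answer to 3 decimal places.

0.684

Per-class precision (TP/(TP+FP)):
  class_0: TP=13, FP=7+0+2=9 → 13/22 = 0.5909
  class_1: TP=18, FP=0+2+4=6 → 18/24 = 0.7500
  class_2: TP=17, FP=1+4+7=12 → 17/29 = 0.5862
  class_3: TP=30, FP=3+3+1=7 → 30/37 = 0.8108
Macro-precision = mean = (0.5909 + 0.7500 + 0.5862 + 0.8108) / 4 = 0.684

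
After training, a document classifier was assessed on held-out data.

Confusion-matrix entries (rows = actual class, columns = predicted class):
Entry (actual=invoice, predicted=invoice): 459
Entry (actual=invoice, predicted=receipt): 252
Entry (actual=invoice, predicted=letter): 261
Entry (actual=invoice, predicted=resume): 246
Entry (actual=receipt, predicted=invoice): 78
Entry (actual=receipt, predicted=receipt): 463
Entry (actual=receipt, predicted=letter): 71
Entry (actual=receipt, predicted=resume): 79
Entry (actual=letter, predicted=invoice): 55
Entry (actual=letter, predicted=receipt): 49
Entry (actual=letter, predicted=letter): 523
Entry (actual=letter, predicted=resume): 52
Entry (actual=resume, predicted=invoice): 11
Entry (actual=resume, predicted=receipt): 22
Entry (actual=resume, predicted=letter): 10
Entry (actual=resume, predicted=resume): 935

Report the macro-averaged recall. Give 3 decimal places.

0.693

Per-class recall (TP/(TP+FN)):
  invoice: TP=459, FN=252+261+246=759 → 459/1218 = 0.3768
  receipt: TP=463, FN=78+71+79=228 → 463/691 = 0.6700
  letter: TP=523, FN=55+49+52=156 → 523/679 = 0.7703
  resume: TP=935, FN=11+22+10=43 → 935/978 = 0.9560
Macro-recall = mean = (0.3768 + 0.6700 + 0.7703 + 0.9560) / 4 = 0.693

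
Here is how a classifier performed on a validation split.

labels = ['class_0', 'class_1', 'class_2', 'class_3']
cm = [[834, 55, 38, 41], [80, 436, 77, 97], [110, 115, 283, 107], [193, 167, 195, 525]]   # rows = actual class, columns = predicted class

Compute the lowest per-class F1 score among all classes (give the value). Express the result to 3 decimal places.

Per-class F1 score (2·TP/(2·TP+FP+FN)):
  class_0: TP=834, FP=80+110+193=383, FN=55+38+41=134 → 1668/2185 = 0.7634
  class_1: TP=436, FP=55+115+167=337, FN=80+77+97=254 → 872/1463 = 0.5960
  class_2: TP=283, FP=38+77+195=310, FN=110+115+107=332 → 566/1208 = 0.4685
  class_3: TP=525, FP=41+97+107=245, FN=193+167+195=555 → 1050/1850 = 0.5676
Lowest is class 'class_2' with F1 score = 0.469.

0.469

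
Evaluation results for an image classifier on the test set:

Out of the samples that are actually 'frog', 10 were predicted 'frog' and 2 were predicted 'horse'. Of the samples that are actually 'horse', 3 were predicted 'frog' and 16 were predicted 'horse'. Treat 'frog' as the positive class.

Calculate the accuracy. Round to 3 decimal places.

Accuracy = (TP+TN)/N = (10+16)/31 = 0.839

0.839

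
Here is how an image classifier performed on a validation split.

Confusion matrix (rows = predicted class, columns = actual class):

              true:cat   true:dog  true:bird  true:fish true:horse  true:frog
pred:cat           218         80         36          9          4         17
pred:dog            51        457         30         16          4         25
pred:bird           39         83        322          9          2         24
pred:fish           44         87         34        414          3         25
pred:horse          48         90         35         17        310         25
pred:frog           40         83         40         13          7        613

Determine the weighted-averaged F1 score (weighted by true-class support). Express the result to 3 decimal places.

Per-class F1 score (2·TP/(2·TP+FP+FN)):
  cat: TP=218, FP=80+36+9+4+17=146, FN=51+39+44+48+40=222 → 436/804 = 0.5423
  dog: TP=457, FP=51+30+16+4+25=126, FN=80+83+87+90+83=423 → 914/1463 = 0.6247
  bird: TP=322, FP=39+83+9+2+24=157, FN=36+30+34+35+40=175 → 644/976 = 0.6598
  fish: TP=414, FP=44+87+34+3+25=193, FN=9+16+9+17+13=64 → 828/1085 = 0.7631
  horse: TP=310, FP=48+90+35+17+25=215, FN=4+4+2+3+7=20 → 620/855 = 0.7251
  frog: TP=613, FP=40+83+40+13+7=183, FN=17+25+24+25+25=116 → 1226/1525 = 0.8039
Weighted-F1 score = Σ (supportᵢ/N)·F1 scoreᵢ with N=3354: (440/3354)·0.5423 + (880/3354)·0.6247 + (497/3354)·0.6598 + (478/3354)·0.7631 + (330/3354)·0.7251 + (729/3354)·0.8039 = 0.688

0.688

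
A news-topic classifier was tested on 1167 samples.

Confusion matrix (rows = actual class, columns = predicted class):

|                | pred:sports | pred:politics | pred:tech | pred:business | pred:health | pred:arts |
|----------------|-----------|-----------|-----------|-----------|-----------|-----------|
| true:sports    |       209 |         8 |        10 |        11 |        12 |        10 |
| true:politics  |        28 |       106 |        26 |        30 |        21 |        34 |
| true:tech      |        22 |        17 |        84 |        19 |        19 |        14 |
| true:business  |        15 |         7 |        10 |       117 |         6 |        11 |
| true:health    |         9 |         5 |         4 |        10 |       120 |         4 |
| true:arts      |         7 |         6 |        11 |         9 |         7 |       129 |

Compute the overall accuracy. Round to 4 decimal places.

0.6555

Accuracy = trace / total = (209+106+84+117+120+129=765) / 1167 = 765/1167 = 0.6555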